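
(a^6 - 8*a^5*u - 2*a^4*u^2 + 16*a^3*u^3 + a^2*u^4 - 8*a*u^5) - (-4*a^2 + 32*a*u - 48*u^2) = a^6 - 8*a^5*u - 2*a^4*u^2 + 16*a^3*u^3 + a^2*u^4 + 4*a^2 - 8*a*u^5 - 32*a*u + 48*u^2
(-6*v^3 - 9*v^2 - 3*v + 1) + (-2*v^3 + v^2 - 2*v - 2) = -8*v^3 - 8*v^2 - 5*v - 1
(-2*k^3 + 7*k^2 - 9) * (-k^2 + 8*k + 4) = 2*k^5 - 23*k^4 + 48*k^3 + 37*k^2 - 72*k - 36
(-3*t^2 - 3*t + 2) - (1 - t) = -3*t^2 - 2*t + 1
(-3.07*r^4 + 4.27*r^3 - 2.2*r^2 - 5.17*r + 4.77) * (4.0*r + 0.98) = -12.28*r^5 + 14.0714*r^4 - 4.6154*r^3 - 22.836*r^2 + 14.0134*r + 4.6746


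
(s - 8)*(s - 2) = s^2 - 10*s + 16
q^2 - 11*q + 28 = (q - 7)*(q - 4)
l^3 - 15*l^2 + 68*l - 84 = (l - 7)*(l - 6)*(l - 2)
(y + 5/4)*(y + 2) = y^2 + 13*y/4 + 5/2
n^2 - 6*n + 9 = (n - 3)^2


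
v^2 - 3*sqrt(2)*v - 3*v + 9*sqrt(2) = (v - 3)*(v - 3*sqrt(2))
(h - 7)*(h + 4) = h^2 - 3*h - 28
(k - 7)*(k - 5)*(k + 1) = k^3 - 11*k^2 + 23*k + 35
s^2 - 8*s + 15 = (s - 5)*(s - 3)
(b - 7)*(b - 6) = b^2 - 13*b + 42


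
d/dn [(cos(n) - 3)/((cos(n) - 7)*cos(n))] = (sin(n) + 21*sin(n)/cos(n)^2 - 6*tan(n))/(cos(n) - 7)^2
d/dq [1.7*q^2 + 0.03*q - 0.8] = 3.4*q + 0.03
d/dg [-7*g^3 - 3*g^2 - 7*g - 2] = -21*g^2 - 6*g - 7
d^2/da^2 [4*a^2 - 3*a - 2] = 8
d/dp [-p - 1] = -1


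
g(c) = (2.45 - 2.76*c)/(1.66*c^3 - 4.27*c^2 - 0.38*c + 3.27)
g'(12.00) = 0.00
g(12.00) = -0.01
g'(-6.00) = -0.01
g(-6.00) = -0.04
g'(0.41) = -0.46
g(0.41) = 0.53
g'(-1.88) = -0.39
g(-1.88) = -0.35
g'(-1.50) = -0.96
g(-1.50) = -0.58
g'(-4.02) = -0.04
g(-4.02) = -0.08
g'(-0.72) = -77.30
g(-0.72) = 6.25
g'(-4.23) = -0.03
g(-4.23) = -0.07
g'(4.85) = 0.07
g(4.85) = -0.12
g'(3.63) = 0.30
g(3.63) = -0.30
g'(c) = (2.45 - 2.76*c)*(-4.98*c^2 + 8.54*c + 0.38)/(1.66*c^3 - 4.27*c^2 - 0.38*c + 3.27)^2 - 2.76/(1.66*c^3 - 4.27*c^2 - 0.38*c + 3.27) = (9.1632*c^3 - 23.9862*c^2 + 20.923*c - 8.0942)/(2.7556*c^6 - 14.1764*c^5 + 16.9713*c^4 + 14.1016*c^3 - 27.7814*c^2 - 2.4852*c + 10.6929)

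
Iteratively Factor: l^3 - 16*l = (l + 4)*(l^2 - 4*l) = l*(l + 4)*(l - 4)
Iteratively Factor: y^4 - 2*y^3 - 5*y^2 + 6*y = (y - 3)*(y^3 + y^2 - 2*y) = (y - 3)*(y + 2)*(y^2 - y) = y*(y - 3)*(y + 2)*(y - 1)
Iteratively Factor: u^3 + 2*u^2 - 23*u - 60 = (u + 4)*(u^2 - 2*u - 15) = (u + 3)*(u + 4)*(u - 5)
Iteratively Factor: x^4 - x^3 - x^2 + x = (x - 1)*(x^3 - x) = (x - 1)^2*(x^2 + x) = x*(x - 1)^2*(x + 1)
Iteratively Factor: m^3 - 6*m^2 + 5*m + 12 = (m + 1)*(m^2 - 7*m + 12) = (m - 4)*(m + 1)*(m - 3)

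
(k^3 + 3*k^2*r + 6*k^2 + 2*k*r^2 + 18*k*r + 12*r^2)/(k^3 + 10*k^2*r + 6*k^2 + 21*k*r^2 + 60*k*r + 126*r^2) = (k^2 + 3*k*r + 2*r^2)/(k^2 + 10*k*r + 21*r^2)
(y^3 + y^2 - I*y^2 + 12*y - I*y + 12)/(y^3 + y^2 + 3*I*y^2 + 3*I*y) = (y - 4*I)/y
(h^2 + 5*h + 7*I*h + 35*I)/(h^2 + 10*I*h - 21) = (h + 5)/(h + 3*I)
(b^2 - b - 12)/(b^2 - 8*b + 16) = (b + 3)/(b - 4)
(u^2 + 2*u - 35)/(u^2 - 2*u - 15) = (u + 7)/(u + 3)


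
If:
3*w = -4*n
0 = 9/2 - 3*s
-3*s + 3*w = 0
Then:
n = -9/8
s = 3/2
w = 3/2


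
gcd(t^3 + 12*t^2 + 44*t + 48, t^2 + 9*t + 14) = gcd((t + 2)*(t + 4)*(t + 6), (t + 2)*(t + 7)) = t + 2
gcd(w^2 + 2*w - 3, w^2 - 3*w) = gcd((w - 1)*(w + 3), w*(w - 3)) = 1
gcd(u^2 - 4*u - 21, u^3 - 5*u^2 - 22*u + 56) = u - 7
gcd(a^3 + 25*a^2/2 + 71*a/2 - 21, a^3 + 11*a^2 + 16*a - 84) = a^2 + 13*a + 42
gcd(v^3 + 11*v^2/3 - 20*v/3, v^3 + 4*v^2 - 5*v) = v^2 + 5*v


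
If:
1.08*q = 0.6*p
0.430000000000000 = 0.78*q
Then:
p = 0.99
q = 0.55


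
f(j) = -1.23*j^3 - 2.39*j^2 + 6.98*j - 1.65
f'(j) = -3.69*j^2 - 4.78*j + 6.98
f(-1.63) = -14.05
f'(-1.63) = 4.97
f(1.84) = -4.56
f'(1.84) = -14.31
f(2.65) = -22.83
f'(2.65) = -31.60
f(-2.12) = -15.47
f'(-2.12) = 0.53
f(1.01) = 1.69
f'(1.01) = -1.61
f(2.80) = -27.84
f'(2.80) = -35.33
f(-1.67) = -14.24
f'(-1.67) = 4.67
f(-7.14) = 274.38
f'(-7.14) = -147.01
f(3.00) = -35.43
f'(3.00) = -40.57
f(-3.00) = -10.89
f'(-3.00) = -11.89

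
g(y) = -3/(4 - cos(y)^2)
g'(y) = 6*sin(y)*cos(y)/(4 - cos(y)^2)^2 = 6*sin(y)*cos(y)/(cos(y)^2 - 4)^2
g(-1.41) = -0.75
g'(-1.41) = -0.06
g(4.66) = -0.75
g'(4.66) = 0.02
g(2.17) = -0.81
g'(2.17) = -0.21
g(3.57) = -0.95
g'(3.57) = 0.23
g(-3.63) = -0.93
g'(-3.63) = -0.24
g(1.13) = -0.79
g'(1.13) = 0.16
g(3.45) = -0.97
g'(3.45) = 0.18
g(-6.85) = -0.91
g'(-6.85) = -0.25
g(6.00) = -0.97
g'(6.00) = -0.17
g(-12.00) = -0.91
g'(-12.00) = 0.25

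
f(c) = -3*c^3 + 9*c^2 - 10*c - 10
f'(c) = -9*c^2 + 18*c - 10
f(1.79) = -16.27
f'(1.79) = -6.62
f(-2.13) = 81.12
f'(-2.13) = -89.17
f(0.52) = -13.19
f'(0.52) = -3.07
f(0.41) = -12.79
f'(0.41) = -4.13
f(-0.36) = -5.09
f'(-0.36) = -17.65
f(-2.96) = 176.26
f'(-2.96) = -142.13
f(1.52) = -14.94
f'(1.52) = -3.43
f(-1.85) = 58.30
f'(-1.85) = -74.10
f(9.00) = -1558.00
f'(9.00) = -577.00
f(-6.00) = 1022.00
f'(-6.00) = -442.00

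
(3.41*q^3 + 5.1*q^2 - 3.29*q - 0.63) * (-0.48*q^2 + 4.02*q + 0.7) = -1.6368*q^5 + 11.2602*q^4 + 24.4682*q^3 - 9.3534*q^2 - 4.8356*q - 0.441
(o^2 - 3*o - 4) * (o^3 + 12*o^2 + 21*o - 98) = o^5 + 9*o^4 - 19*o^3 - 209*o^2 + 210*o + 392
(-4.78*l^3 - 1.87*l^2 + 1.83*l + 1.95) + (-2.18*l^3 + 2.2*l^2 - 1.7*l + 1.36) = -6.96*l^3 + 0.33*l^2 + 0.13*l + 3.31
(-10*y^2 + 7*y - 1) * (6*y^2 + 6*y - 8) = -60*y^4 - 18*y^3 + 116*y^2 - 62*y + 8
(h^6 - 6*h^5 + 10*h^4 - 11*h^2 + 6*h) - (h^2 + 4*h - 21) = h^6 - 6*h^5 + 10*h^4 - 12*h^2 + 2*h + 21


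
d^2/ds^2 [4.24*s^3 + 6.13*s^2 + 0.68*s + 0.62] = 25.44*s + 12.26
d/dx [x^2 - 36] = 2*x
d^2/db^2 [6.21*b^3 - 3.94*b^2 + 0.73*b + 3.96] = 37.26*b - 7.88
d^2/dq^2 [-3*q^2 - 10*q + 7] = -6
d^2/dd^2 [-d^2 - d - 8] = -2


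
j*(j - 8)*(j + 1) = j^3 - 7*j^2 - 8*j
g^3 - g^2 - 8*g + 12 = (g - 2)^2*(g + 3)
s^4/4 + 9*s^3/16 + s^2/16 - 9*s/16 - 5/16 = (s/4 + 1/4)*(s - 1)*(s + 1)*(s + 5/4)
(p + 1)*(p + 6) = p^2 + 7*p + 6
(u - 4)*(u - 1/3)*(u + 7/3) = u^3 - 2*u^2 - 79*u/9 + 28/9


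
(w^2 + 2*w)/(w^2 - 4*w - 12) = w/(w - 6)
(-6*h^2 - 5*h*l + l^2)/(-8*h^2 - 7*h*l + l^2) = (6*h - l)/(8*h - l)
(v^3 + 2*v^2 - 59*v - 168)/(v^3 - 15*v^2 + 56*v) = (v^2 + 10*v + 21)/(v*(v - 7))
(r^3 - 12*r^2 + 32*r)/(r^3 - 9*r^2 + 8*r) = (r - 4)/(r - 1)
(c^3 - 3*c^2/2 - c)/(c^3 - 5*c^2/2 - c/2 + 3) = c*(2*c + 1)/(2*c^2 - c - 3)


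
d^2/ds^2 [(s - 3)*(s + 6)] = 2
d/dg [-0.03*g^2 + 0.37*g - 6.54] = 0.37 - 0.06*g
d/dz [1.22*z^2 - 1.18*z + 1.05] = 2.44*z - 1.18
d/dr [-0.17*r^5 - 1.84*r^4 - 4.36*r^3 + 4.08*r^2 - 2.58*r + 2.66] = -0.85*r^4 - 7.36*r^3 - 13.08*r^2 + 8.16*r - 2.58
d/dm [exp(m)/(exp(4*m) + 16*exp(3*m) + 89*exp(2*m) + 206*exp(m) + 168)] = (-3*exp(4*m) - 32*exp(3*m) - 89*exp(2*m) + 168)*exp(m)/(exp(8*m) + 32*exp(7*m) + 434*exp(6*m) + 3260*exp(5*m) + 14849*exp(4*m) + 42044*exp(3*m) + 72340*exp(2*m) + 69216*exp(m) + 28224)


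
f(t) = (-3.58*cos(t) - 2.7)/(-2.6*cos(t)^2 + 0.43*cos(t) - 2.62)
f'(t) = (-5.2*sin(t)*cos(t) + 0.43*sin(t))*(-3.58*cos(t) - 2.7)/(-2.6*cos(t)^2 + 0.43*cos(t) - 2.62)^2 + 3.58*sin(t)/(-2.6*cos(t)^2 + 0.43*cos(t) - 2.62)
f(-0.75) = 1.44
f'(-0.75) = -0.24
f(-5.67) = 1.40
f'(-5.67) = 0.26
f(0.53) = 1.38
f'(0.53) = 0.25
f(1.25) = 1.40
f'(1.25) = -0.65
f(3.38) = -0.14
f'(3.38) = 0.12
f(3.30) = -0.15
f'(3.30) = 0.08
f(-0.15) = 1.32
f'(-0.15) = -0.08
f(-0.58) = 1.40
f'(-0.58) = -0.25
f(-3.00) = -0.15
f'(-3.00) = 0.07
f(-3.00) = -0.15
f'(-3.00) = 0.07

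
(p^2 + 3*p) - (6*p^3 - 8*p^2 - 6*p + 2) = -6*p^3 + 9*p^2 + 9*p - 2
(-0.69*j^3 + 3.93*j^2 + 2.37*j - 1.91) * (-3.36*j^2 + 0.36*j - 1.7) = 2.3184*j^5 - 13.4532*j^4 - 5.3754*j^3 + 0.589799999999999*j^2 - 4.7166*j + 3.247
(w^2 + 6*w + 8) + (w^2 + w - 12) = 2*w^2 + 7*w - 4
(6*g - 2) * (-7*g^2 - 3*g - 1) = -42*g^3 - 4*g^2 + 2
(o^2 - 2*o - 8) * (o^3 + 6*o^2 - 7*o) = o^5 + 4*o^4 - 27*o^3 - 34*o^2 + 56*o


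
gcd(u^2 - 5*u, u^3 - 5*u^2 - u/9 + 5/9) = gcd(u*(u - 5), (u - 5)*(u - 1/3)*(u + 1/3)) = u - 5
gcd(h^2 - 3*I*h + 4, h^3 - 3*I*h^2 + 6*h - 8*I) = h - 4*I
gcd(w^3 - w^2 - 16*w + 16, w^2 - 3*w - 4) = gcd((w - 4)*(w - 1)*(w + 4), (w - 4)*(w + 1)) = w - 4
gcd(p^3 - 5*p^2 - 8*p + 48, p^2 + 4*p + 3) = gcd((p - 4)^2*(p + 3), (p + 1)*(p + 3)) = p + 3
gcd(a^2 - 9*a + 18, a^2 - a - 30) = a - 6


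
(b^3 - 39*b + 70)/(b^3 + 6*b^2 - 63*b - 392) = (b^2 - 7*b + 10)/(b^2 - b - 56)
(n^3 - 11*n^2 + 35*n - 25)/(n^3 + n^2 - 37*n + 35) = (n - 5)/(n + 7)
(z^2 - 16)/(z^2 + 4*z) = (z - 4)/z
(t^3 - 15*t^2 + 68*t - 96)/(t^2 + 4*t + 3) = (t^3 - 15*t^2 + 68*t - 96)/(t^2 + 4*t + 3)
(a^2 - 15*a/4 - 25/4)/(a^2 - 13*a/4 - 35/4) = (4*a + 5)/(4*a + 7)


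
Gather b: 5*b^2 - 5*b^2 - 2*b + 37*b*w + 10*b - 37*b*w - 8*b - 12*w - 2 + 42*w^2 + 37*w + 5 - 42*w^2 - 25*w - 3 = 0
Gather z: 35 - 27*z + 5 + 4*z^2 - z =4*z^2 - 28*z + 40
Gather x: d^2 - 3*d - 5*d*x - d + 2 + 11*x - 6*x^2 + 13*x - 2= d^2 - 4*d - 6*x^2 + x*(24 - 5*d)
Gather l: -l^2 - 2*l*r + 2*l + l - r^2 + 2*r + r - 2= -l^2 + l*(3 - 2*r) - r^2 + 3*r - 2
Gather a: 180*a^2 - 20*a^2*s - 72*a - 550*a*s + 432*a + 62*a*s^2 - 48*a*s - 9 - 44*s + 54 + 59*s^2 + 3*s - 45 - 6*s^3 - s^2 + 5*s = a^2*(180 - 20*s) + a*(62*s^2 - 598*s + 360) - 6*s^3 + 58*s^2 - 36*s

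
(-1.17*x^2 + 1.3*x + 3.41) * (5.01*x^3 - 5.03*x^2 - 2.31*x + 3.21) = -5.8617*x^5 + 12.3981*x^4 + 13.2478*x^3 - 23.911*x^2 - 3.7041*x + 10.9461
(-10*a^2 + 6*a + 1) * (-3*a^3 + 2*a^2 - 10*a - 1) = 30*a^5 - 38*a^4 + 109*a^3 - 48*a^2 - 16*a - 1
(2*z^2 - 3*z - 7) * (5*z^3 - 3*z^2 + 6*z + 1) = 10*z^5 - 21*z^4 - 14*z^3 + 5*z^2 - 45*z - 7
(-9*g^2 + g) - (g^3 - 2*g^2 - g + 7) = -g^3 - 7*g^2 + 2*g - 7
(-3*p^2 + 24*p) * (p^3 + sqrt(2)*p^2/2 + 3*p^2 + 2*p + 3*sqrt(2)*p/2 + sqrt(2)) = -3*p^5 - 3*sqrt(2)*p^4/2 + 15*p^4 + 15*sqrt(2)*p^3/2 + 66*p^3 + 33*sqrt(2)*p^2 + 48*p^2 + 24*sqrt(2)*p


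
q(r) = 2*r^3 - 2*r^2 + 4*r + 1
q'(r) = 6*r^2 - 4*r + 4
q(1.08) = 5.51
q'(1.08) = 6.68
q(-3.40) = -114.33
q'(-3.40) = 86.96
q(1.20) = 6.38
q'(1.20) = 7.84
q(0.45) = 2.58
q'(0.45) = 3.42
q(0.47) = 2.65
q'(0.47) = 3.45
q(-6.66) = -705.17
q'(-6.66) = 296.77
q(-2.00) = -31.00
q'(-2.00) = 36.00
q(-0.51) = -1.83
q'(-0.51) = 7.60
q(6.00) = 385.00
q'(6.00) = 196.00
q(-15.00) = -7259.00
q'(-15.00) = 1414.00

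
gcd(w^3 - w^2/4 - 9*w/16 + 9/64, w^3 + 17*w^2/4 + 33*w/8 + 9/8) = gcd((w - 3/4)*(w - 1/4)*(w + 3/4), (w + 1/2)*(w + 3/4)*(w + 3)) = w + 3/4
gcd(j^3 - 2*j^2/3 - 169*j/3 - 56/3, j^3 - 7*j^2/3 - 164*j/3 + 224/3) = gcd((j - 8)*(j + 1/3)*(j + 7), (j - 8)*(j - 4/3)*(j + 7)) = j^2 - j - 56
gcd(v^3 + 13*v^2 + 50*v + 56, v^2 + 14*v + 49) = v + 7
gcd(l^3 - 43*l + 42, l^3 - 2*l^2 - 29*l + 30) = l^2 - 7*l + 6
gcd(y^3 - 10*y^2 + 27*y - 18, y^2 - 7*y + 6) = y^2 - 7*y + 6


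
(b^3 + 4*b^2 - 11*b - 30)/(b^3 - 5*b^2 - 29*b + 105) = (b + 2)/(b - 7)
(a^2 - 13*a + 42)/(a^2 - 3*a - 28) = (a - 6)/(a + 4)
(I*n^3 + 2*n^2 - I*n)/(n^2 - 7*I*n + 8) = n*(I*n^2 + 2*n - I)/(n^2 - 7*I*n + 8)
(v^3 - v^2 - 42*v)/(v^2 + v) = (v^2 - v - 42)/(v + 1)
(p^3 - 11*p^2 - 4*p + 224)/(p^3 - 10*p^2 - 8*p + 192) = (p - 7)/(p - 6)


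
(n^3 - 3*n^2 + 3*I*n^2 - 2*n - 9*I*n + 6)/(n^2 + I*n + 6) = (n^3 + 3*n^2*(-1 + I) - n*(2 + 9*I) + 6)/(n^2 + I*n + 6)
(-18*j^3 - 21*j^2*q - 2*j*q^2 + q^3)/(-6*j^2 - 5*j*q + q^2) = 3*j + q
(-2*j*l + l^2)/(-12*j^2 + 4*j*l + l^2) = l/(6*j + l)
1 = 1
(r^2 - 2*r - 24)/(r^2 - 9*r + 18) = (r + 4)/(r - 3)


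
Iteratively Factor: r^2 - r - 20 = (r + 4)*(r - 5)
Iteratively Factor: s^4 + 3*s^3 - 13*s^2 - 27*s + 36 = (s + 4)*(s^3 - s^2 - 9*s + 9) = (s - 1)*(s + 4)*(s^2 - 9) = (s - 1)*(s + 3)*(s + 4)*(s - 3)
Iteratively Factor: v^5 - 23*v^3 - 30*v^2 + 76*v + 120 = (v + 2)*(v^4 - 2*v^3 - 19*v^2 + 8*v + 60) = (v - 2)*(v + 2)*(v^3 - 19*v - 30) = (v - 2)*(v + 2)^2*(v^2 - 2*v - 15) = (v - 2)*(v + 2)^2*(v + 3)*(v - 5)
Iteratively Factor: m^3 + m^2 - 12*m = (m + 4)*(m^2 - 3*m) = m*(m + 4)*(m - 3)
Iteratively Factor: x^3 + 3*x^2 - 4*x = (x - 1)*(x^2 + 4*x) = (x - 1)*(x + 4)*(x)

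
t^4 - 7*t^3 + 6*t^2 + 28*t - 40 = (t - 5)*(t - 2)^2*(t + 2)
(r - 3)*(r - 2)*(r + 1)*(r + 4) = r^4 - 15*r^2 + 10*r + 24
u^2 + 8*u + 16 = (u + 4)^2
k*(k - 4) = k^2 - 4*k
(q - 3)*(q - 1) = q^2 - 4*q + 3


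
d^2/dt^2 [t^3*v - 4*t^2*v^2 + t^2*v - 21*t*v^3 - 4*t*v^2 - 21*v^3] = 2*v*(3*t - 4*v + 1)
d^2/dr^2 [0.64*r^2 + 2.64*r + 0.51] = 1.28000000000000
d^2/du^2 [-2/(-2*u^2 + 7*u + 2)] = 4*(4*u^2 - 14*u - (4*u - 7)^2 - 4)/(-2*u^2 + 7*u + 2)^3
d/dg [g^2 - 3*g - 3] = 2*g - 3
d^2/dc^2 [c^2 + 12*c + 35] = 2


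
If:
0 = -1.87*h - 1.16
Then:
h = -0.62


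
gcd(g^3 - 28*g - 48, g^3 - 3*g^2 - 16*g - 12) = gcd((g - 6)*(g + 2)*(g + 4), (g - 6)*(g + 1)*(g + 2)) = g^2 - 4*g - 12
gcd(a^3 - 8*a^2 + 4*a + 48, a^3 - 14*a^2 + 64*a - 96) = a^2 - 10*a + 24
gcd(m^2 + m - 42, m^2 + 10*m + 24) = 1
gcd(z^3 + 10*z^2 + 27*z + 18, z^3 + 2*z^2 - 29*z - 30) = z^2 + 7*z + 6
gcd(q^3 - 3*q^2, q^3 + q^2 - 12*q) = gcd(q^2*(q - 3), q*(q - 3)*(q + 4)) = q^2 - 3*q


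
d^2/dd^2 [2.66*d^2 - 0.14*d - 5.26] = 5.32000000000000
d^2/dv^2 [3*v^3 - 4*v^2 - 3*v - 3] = 18*v - 8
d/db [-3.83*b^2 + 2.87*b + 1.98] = 2.87 - 7.66*b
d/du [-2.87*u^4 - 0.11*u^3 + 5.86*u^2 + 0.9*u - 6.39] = -11.48*u^3 - 0.33*u^2 + 11.72*u + 0.9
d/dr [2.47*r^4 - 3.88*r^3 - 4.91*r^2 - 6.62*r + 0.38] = 9.88*r^3 - 11.64*r^2 - 9.82*r - 6.62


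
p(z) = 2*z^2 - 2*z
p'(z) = 4*z - 2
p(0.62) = -0.47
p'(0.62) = 0.48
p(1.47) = 1.38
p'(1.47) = 3.88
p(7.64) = 101.46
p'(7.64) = 28.56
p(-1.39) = 6.64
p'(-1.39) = -7.56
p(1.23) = 0.57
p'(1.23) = 2.92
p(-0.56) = 1.75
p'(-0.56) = -4.24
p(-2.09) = 12.92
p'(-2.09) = -10.36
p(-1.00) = 4.00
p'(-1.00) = -6.00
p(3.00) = 12.00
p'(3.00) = 10.00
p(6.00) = 60.00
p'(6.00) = 22.00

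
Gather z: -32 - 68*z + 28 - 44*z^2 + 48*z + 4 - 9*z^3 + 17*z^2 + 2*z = -9*z^3 - 27*z^2 - 18*z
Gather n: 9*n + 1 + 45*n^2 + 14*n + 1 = 45*n^2 + 23*n + 2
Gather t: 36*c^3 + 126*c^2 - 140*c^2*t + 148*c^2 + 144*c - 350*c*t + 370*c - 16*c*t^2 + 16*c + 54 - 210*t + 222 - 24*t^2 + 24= 36*c^3 + 274*c^2 + 530*c + t^2*(-16*c - 24) + t*(-140*c^2 - 350*c - 210) + 300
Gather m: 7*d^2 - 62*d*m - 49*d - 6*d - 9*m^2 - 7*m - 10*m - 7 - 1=7*d^2 - 55*d - 9*m^2 + m*(-62*d - 17) - 8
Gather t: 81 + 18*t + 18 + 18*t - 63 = 36*t + 36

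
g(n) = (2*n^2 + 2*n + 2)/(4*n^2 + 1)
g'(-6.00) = -0.01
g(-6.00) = 0.43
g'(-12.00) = 0.00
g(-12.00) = 0.46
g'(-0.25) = 2.88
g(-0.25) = 1.30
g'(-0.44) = 1.82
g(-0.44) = 0.85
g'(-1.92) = -0.02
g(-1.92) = 0.35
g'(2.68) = -0.10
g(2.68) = 0.73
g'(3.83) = -0.05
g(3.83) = 0.65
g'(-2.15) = -0.02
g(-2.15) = 0.36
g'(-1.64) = 0.00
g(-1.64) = 0.35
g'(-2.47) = -0.03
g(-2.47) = 0.36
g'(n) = -8*n*(2*n^2 + 2*n + 2)/(4*n^2 + 1)^2 + (4*n + 2)/(4*n^2 + 1)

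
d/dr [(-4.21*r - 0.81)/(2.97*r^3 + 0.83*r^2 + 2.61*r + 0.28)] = (25.0074*r^3 + 10.7114*r^2 + 1.3446*r + 0.9353)/(8.8209*r^6 + 4.9302*r^5 + 16.1923*r^4 + 5.9958*r^3 + 7.2769*r^2 + 1.4616*r + 0.0784)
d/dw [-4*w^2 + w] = 1 - 8*w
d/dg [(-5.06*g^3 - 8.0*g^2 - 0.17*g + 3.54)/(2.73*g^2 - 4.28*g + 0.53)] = (-13.8138*g^4 + 43.3136*g^3 + 26.6587*g^2 - 27.8084*g + 15.0611)/(7.4529*g^4 - 23.3688*g^3 + 21.2122*g^2 - 4.5368*g + 0.2809)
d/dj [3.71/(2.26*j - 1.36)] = -8.3846/(2.26*j - 1.36)^2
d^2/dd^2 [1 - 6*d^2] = -12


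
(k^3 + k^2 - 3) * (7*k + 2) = 7*k^4 + 9*k^3 + 2*k^2 - 21*k - 6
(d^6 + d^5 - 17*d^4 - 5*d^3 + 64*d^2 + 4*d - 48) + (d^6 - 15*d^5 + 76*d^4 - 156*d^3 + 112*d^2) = 2*d^6 - 14*d^5 + 59*d^4 - 161*d^3 + 176*d^2 + 4*d - 48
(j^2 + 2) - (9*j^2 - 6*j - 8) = -8*j^2 + 6*j + 10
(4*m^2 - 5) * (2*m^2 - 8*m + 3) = 8*m^4 - 32*m^3 + 2*m^2 + 40*m - 15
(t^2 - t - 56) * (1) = t^2 - t - 56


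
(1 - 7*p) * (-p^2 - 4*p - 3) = 7*p^3 + 27*p^2 + 17*p - 3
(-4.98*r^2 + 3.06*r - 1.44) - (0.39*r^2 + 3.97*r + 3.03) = -5.37*r^2 - 0.91*r - 4.47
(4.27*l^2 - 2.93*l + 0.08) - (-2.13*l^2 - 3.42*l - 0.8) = 6.4*l^2 + 0.49*l + 0.88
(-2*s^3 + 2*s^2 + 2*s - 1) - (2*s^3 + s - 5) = -4*s^3 + 2*s^2 + s + 4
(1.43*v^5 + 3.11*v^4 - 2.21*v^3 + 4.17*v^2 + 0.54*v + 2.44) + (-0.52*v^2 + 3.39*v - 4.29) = 1.43*v^5 + 3.11*v^4 - 2.21*v^3 + 3.65*v^2 + 3.93*v - 1.85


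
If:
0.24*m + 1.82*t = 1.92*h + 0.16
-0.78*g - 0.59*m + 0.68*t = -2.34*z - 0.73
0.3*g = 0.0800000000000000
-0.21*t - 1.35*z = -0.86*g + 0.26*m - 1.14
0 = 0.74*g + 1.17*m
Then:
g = 0.27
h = -9.32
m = -0.17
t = -9.72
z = 2.56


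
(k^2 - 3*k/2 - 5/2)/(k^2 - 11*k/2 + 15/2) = (k + 1)/(k - 3)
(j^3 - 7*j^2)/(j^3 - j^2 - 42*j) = j/(j + 6)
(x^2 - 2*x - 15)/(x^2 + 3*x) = (x - 5)/x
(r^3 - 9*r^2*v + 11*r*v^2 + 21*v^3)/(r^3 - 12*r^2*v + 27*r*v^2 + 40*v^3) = (r^2 - 10*r*v + 21*v^2)/(r^2 - 13*r*v + 40*v^2)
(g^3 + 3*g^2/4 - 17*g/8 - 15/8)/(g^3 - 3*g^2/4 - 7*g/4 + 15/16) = 2*(g + 1)/(2*g - 1)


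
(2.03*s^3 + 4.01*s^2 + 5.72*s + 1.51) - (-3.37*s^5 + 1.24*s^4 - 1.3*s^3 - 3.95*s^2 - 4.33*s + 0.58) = 3.37*s^5 - 1.24*s^4 + 3.33*s^3 + 7.96*s^2 + 10.05*s + 0.93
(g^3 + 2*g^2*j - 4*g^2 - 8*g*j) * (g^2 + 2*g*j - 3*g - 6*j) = g^5 + 4*g^4*j - 7*g^4 + 4*g^3*j^2 - 28*g^3*j + 12*g^3 - 28*g^2*j^2 + 48*g^2*j + 48*g*j^2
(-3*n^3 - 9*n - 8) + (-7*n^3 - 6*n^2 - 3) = -10*n^3 - 6*n^2 - 9*n - 11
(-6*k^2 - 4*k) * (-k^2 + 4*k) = 6*k^4 - 20*k^3 - 16*k^2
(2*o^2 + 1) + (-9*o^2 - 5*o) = -7*o^2 - 5*o + 1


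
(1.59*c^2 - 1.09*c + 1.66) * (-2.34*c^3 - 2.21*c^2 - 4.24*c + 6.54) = -3.7206*c^5 - 0.9633*c^4 - 8.2171*c^3 + 11.3516*c^2 - 14.167*c + 10.8564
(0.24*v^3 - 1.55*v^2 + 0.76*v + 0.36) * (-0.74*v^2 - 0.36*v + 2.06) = -0.1776*v^5 + 1.0606*v^4 + 0.49*v^3 - 3.733*v^2 + 1.436*v + 0.7416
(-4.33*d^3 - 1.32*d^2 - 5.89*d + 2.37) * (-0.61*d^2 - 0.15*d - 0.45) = 2.6413*d^5 + 1.4547*d^4 + 5.7394*d^3 + 0.0318000000000001*d^2 + 2.295*d - 1.0665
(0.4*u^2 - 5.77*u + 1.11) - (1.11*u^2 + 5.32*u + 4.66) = -0.71*u^2 - 11.09*u - 3.55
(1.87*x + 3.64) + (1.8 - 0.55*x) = 1.32*x + 5.44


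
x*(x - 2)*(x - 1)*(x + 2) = x^4 - x^3 - 4*x^2 + 4*x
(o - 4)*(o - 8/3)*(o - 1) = o^3 - 23*o^2/3 + 52*o/3 - 32/3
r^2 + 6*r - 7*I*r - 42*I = (r + 6)*(r - 7*I)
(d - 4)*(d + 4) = d^2 - 16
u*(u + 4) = u^2 + 4*u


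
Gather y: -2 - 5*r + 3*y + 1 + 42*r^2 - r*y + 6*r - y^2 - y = 42*r^2 + r - y^2 + y*(2 - r) - 1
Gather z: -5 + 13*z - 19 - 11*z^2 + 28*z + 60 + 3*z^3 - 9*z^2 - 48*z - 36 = 3*z^3 - 20*z^2 - 7*z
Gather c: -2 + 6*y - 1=6*y - 3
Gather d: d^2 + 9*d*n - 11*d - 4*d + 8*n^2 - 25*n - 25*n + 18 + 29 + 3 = d^2 + d*(9*n - 15) + 8*n^2 - 50*n + 50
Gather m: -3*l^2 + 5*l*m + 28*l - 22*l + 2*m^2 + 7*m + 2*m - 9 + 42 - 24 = -3*l^2 + 6*l + 2*m^2 + m*(5*l + 9) + 9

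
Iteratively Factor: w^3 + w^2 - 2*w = (w + 2)*(w^2 - w) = w*(w + 2)*(w - 1)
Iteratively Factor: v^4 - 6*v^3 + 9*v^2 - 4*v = (v - 1)*(v^3 - 5*v^2 + 4*v) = (v - 4)*(v - 1)*(v^2 - v) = v*(v - 4)*(v - 1)*(v - 1)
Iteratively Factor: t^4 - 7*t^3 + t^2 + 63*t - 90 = (t - 3)*(t^3 - 4*t^2 - 11*t + 30) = (t - 5)*(t - 3)*(t^2 + t - 6) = (t - 5)*(t - 3)*(t - 2)*(t + 3)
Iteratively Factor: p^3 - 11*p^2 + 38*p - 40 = (p - 4)*(p^2 - 7*p + 10) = (p - 4)*(p - 2)*(p - 5)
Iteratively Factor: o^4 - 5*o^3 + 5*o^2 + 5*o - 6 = (o - 1)*(o^3 - 4*o^2 + o + 6) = (o - 1)*(o + 1)*(o^2 - 5*o + 6) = (o - 3)*(o - 1)*(o + 1)*(o - 2)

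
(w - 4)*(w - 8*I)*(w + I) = w^3 - 4*w^2 - 7*I*w^2 + 8*w + 28*I*w - 32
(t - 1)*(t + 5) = t^2 + 4*t - 5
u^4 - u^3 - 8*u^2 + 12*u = u*(u - 2)^2*(u + 3)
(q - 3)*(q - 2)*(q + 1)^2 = q^4 - 3*q^3 - 3*q^2 + 7*q + 6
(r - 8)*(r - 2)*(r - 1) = r^3 - 11*r^2 + 26*r - 16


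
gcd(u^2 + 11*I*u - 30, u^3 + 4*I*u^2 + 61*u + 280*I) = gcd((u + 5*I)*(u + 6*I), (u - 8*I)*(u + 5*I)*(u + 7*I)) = u + 5*I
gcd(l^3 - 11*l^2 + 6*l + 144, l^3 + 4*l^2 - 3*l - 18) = l + 3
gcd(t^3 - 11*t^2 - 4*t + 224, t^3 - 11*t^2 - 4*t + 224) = t^3 - 11*t^2 - 4*t + 224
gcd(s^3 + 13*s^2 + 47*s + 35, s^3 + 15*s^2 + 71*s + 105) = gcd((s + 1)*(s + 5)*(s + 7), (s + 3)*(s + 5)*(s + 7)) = s^2 + 12*s + 35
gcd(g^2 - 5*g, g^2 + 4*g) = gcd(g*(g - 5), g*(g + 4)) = g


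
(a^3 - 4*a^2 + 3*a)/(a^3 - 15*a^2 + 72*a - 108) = a*(a - 1)/(a^2 - 12*a + 36)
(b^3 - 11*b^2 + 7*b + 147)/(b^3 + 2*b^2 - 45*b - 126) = (b - 7)/(b + 6)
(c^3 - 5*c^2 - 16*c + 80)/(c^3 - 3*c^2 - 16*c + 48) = (c - 5)/(c - 3)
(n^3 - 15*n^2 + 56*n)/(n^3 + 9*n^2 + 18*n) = (n^2 - 15*n + 56)/(n^2 + 9*n + 18)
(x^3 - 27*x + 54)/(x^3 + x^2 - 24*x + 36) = (x - 3)/(x - 2)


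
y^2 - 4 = (y - 2)*(y + 2)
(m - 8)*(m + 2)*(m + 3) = m^3 - 3*m^2 - 34*m - 48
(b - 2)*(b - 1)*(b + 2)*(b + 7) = b^4 + 6*b^3 - 11*b^2 - 24*b + 28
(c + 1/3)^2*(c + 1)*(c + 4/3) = c^4 + 3*c^3 + 3*c^2 + 31*c/27 + 4/27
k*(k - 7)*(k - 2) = k^3 - 9*k^2 + 14*k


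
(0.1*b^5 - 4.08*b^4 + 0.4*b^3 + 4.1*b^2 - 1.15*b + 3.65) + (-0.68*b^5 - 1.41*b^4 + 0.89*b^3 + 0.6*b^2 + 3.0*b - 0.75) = -0.58*b^5 - 5.49*b^4 + 1.29*b^3 + 4.7*b^2 + 1.85*b + 2.9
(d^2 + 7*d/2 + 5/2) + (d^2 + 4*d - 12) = 2*d^2 + 15*d/2 - 19/2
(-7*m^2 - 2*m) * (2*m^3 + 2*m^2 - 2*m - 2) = -14*m^5 - 18*m^4 + 10*m^3 + 18*m^2 + 4*m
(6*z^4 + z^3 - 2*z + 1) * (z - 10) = 6*z^5 - 59*z^4 - 10*z^3 - 2*z^2 + 21*z - 10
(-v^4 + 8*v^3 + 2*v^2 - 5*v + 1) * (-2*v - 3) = 2*v^5 - 13*v^4 - 28*v^3 + 4*v^2 + 13*v - 3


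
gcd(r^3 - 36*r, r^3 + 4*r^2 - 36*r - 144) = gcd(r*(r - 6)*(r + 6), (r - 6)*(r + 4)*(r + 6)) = r^2 - 36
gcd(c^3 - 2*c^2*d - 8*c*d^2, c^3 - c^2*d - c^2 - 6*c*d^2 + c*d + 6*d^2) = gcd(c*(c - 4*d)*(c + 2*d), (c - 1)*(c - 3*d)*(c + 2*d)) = c + 2*d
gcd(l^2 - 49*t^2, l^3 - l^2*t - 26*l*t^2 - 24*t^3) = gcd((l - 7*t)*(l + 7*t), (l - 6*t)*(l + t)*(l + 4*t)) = 1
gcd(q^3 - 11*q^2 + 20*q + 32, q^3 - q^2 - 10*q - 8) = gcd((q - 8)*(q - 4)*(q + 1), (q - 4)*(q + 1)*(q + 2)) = q^2 - 3*q - 4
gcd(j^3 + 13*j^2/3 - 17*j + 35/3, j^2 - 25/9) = j - 5/3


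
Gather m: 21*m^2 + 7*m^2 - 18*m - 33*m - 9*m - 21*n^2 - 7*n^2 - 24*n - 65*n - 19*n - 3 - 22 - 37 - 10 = 28*m^2 - 60*m - 28*n^2 - 108*n - 72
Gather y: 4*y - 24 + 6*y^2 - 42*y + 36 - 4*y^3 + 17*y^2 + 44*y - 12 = -4*y^3 + 23*y^2 + 6*y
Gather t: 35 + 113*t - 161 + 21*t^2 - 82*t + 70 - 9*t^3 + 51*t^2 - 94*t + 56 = -9*t^3 + 72*t^2 - 63*t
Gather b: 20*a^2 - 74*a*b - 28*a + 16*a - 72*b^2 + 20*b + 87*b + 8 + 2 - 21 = 20*a^2 - 12*a - 72*b^2 + b*(107 - 74*a) - 11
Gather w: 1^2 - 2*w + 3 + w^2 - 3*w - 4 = w^2 - 5*w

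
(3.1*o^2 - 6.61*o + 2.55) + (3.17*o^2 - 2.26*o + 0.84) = 6.27*o^2 - 8.87*o + 3.39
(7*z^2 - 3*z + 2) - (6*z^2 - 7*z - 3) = z^2 + 4*z + 5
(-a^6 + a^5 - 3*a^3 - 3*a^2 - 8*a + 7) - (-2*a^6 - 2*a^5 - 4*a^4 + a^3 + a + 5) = a^6 + 3*a^5 + 4*a^4 - 4*a^3 - 3*a^2 - 9*a + 2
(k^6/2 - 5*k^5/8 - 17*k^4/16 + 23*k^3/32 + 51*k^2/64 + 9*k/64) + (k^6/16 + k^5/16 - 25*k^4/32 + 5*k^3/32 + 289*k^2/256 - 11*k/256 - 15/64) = 9*k^6/16 - 9*k^5/16 - 59*k^4/32 + 7*k^3/8 + 493*k^2/256 + 25*k/256 - 15/64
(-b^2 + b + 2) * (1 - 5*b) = 5*b^3 - 6*b^2 - 9*b + 2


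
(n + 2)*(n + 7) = n^2 + 9*n + 14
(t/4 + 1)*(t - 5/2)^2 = t^3/4 - t^2/4 - 55*t/16 + 25/4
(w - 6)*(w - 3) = w^2 - 9*w + 18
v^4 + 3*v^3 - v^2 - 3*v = v*(v - 1)*(v + 1)*(v + 3)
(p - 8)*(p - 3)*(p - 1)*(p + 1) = p^4 - 11*p^3 + 23*p^2 + 11*p - 24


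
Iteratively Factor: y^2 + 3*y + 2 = (y + 1)*(y + 2)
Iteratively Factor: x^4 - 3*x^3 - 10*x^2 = (x + 2)*(x^3 - 5*x^2) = (x - 5)*(x + 2)*(x^2) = x*(x - 5)*(x + 2)*(x)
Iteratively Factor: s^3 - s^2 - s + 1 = (s + 1)*(s^2 - 2*s + 1) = (s - 1)*(s + 1)*(s - 1)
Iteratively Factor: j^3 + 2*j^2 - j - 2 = (j + 2)*(j^2 - 1) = (j - 1)*(j + 2)*(j + 1)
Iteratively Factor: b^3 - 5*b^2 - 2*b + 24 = (b + 2)*(b^2 - 7*b + 12) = (b - 4)*(b + 2)*(b - 3)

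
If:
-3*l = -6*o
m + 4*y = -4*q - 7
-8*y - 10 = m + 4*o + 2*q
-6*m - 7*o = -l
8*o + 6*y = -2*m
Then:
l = 52/11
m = -65/33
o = 26/11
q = 245/198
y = -247/99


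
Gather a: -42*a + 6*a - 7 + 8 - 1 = -36*a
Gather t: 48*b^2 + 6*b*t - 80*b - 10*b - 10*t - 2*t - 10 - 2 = 48*b^2 - 90*b + t*(6*b - 12) - 12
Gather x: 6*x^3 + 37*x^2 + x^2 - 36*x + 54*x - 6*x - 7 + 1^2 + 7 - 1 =6*x^3 + 38*x^2 + 12*x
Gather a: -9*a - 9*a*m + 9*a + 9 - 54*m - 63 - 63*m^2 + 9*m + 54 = -9*a*m - 63*m^2 - 45*m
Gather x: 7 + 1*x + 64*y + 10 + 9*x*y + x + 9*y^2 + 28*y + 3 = x*(9*y + 2) + 9*y^2 + 92*y + 20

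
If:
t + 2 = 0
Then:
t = -2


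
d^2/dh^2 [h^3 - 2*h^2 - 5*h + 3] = 6*h - 4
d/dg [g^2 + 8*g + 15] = 2*g + 8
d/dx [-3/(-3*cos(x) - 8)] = 9*sin(x)/(3*cos(x) + 8)^2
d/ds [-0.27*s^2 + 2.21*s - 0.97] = 2.21 - 0.54*s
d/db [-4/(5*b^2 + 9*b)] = 4*(10*b + 9)/(b^2*(5*b + 9)^2)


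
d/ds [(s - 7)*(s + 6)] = 2*s - 1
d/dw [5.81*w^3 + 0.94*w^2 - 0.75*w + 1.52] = 17.43*w^2 + 1.88*w - 0.75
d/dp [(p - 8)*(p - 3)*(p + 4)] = 3*p^2 - 14*p - 20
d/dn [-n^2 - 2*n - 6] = -2*n - 2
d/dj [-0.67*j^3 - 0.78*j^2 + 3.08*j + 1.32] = -2.01*j^2 - 1.56*j + 3.08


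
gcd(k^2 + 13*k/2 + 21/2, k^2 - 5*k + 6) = 1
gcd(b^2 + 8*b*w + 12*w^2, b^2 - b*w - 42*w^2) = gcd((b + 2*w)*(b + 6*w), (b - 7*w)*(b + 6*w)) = b + 6*w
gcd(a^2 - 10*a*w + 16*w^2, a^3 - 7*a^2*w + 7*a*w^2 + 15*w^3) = 1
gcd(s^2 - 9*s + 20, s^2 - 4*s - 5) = s - 5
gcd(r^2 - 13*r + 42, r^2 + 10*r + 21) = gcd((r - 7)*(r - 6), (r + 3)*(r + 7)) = 1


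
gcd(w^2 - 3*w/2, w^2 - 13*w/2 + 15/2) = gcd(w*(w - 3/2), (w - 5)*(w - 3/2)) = w - 3/2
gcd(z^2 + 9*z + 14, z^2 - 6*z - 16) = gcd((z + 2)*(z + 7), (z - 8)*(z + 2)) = z + 2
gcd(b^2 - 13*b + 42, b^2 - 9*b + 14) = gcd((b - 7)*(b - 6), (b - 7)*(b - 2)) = b - 7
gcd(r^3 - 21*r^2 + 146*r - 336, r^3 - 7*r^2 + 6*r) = r - 6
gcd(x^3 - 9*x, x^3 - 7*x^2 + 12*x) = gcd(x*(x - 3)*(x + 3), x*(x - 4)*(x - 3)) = x^2 - 3*x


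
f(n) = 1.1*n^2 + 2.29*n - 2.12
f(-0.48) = -2.97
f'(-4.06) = -6.64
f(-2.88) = 0.41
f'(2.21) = 7.15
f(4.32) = 28.30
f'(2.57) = 7.94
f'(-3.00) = -4.31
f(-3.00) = 0.91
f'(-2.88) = -4.05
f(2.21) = 8.31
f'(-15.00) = -30.71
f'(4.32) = 11.79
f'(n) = 2.2*n + 2.29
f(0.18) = -1.67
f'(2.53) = 7.86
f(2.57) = 11.03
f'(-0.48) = 1.23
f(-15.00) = 211.03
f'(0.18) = 2.69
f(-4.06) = 6.71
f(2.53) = 10.71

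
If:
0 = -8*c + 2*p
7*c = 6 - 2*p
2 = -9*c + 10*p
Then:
No Solution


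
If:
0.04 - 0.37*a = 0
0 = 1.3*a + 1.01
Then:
No Solution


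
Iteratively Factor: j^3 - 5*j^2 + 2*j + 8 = (j + 1)*(j^2 - 6*j + 8) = (j - 4)*(j + 1)*(j - 2)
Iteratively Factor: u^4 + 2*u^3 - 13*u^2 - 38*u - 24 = (u + 3)*(u^3 - u^2 - 10*u - 8) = (u - 4)*(u + 3)*(u^2 + 3*u + 2) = (u - 4)*(u + 2)*(u + 3)*(u + 1)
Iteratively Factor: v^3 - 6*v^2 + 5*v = (v - 5)*(v^2 - v) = v*(v - 5)*(v - 1)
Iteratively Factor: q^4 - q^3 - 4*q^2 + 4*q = (q + 2)*(q^3 - 3*q^2 + 2*q) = q*(q + 2)*(q^2 - 3*q + 2) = q*(q - 1)*(q + 2)*(q - 2)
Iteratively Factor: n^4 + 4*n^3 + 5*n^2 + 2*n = (n + 1)*(n^3 + 3*n^2 + 2*n) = (n + 1)*(n + 2)*(n^2 + n) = (n + 1)^2*(n + 2)*(n)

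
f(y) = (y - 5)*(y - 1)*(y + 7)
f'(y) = (y - 5)*(y - 1) + (y - 5)*(y + 7) + (y - 1)*(y + 7) = 3*y^2 + 2*y - 37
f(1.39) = -11.81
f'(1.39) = -28.42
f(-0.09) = 38.34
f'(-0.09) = -37.16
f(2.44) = -34.80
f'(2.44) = -14.26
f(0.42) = 19.71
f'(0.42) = -35.63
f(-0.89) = 68.02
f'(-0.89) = -36.40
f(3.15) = -40.37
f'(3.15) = -0.93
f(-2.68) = 122.09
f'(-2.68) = -20.81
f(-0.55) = 55.49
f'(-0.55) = -37.19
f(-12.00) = -1105.00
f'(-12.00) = 371.00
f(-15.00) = -2560.00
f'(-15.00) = 608.00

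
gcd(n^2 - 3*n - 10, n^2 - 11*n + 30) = n - 5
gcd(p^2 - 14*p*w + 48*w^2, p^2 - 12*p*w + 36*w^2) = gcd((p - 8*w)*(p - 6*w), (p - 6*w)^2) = p - 6*w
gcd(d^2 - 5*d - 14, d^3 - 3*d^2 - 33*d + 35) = d - 7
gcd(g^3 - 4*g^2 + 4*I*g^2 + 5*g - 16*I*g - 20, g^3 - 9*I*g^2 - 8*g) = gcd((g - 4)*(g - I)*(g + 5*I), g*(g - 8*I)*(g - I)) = g - I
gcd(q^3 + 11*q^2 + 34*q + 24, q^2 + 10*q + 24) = q^2 + 10*q + 24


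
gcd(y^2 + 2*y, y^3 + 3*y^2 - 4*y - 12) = y + 2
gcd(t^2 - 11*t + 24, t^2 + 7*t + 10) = 1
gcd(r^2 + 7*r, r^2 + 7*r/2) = r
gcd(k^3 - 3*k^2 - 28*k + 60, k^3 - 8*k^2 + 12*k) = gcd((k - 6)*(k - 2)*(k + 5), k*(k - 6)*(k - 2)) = k^2 - 8*k + 12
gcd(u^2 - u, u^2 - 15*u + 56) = 1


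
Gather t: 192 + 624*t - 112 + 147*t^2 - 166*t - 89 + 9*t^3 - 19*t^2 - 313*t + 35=9*t^3 + 128*t^2 + 145*t + 26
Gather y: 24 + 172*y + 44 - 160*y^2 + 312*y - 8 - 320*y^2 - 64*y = -480*y^2 + 420*y + 60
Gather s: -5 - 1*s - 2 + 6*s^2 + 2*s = 6*s^2 + s - 7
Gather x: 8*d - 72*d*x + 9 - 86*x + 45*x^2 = 8*d + 45*x^2 + x*(-72*d - 86) + 9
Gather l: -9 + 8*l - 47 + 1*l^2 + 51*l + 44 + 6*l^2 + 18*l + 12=7*l^2 + 77*l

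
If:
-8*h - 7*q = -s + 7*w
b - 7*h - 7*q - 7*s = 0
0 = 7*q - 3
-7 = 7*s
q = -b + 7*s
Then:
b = -52/7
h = -24/49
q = 3/7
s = -1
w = -4/343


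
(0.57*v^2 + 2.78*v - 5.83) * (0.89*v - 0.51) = 0.5073*v^3 + 2.1835*v^2 - 6.6065*v + 2.9733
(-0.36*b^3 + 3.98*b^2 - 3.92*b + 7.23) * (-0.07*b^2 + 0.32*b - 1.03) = 0.0252*b^5 - 0.3938*b^4 + 1.9188*b^3 - 5.8599*b^2 + 6.3512*b - 7.4469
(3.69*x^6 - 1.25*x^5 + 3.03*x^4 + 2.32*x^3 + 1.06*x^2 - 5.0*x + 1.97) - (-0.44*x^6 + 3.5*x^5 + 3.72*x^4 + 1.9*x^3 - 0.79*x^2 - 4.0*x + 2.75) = 4.13*x^6 - 4.75*x^5 - 0.69*x^4 + 0.42*x^3 + 1.85*x^2 - 1.0*x - 0.78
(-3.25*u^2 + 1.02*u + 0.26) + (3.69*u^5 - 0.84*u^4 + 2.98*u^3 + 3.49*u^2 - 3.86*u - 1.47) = 3.69*u^5 - 0.84*u^4 + 2.98*u^3 + 0.24*u^2 - 2.84*u - 1.21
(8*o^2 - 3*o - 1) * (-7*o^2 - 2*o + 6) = -56*o^4 + 5*o^3 + 61*o^2 - 16*o - 6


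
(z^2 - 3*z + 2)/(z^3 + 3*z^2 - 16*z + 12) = 1/(z + 6)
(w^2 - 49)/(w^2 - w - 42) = (w + 7)/(w + 6)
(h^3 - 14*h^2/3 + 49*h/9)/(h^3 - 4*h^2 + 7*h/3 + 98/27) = 3*h/(3*h + 2)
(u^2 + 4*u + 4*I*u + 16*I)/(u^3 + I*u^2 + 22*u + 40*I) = (u + 4)/(u^2 - 3*I*u + 10)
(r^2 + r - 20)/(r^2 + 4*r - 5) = (r - 4)/(r - 1)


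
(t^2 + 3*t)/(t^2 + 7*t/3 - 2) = 3*t/(3*t - 2)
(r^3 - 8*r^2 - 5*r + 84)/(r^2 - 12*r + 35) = (r^2 - r - 12)/(r - 5)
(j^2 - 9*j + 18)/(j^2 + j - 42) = (j - 3)/(j + 7)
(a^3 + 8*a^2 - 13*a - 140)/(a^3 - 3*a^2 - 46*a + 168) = (a + 5)/(a - 6)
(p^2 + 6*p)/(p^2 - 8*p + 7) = p*(p + 6)/(p^2 - 8*p + 7)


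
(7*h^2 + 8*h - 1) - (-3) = 7*h^2 + 8*h + 2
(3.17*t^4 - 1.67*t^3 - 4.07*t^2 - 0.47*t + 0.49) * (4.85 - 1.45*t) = -4.5965*t^5 + 17.796*t^4 - 2.198*t^3 - 19.058*t^2 - 2.99*t + 2.3765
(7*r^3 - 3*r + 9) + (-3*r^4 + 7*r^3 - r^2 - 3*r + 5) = -3*r^4 + 14*r^3 - r^2 - 6*r + 14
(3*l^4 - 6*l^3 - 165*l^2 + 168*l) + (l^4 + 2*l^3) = 4*l^4 - 4*l^3 - 165*l^2 + 168*l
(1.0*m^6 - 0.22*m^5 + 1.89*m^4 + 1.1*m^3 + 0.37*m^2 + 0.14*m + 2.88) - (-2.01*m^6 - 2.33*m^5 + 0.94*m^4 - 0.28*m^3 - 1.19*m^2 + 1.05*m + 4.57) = 3.01*m^6 + 2.11*m^5 + 0.95*m^4 + 1.38*m^3 + 1.56*m^2 - 0.91*m - 1.69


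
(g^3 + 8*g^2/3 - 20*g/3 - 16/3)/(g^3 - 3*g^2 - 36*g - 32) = (3*g^2 - 4*g - 4)/(3*(g^2 - 7*g - 8))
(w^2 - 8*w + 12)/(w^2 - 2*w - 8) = (-w^2 + 8*w - 12)/(-w^2 + 2*w + 8)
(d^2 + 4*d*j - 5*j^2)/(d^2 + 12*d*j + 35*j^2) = (d - j)/(d + 7*j)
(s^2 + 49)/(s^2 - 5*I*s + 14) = (s + 7*I)/(s + 2*I)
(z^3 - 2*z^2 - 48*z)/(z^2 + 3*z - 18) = z*(z - 8)/(z - 3)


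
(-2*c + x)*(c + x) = -2*c^2 - c*x + x^2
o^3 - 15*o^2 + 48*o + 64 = (o - 8)^2*(o + 1)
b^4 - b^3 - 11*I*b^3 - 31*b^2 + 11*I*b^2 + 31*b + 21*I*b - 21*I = (b - 7*I)*(b - 3*I)*(-I*b + I)*(I*b + 1)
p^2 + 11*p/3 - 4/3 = (p - 1/3)*(p + 4)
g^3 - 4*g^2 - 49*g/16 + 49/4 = (g - 4)*(g - 7/4)*(g + 7/4)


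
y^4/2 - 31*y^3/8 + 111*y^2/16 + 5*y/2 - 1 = (y/2 + 1/4)*(y - 4)^2*(y - 1/4)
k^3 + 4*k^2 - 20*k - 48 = (k - 4)*(k + 2)*(k + 6)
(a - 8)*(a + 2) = a^2 - 6*a - 16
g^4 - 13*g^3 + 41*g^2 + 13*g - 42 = (g - 7)*(g - 6)*(g - 1)*(g + 1)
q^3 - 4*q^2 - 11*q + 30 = (q - 5)*(q - 2)*(q + 3)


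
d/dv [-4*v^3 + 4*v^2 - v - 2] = -12*v^2 + 8*v - 1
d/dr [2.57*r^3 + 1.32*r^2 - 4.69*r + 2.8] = 7.71*r^2 + 2.64*r - 4.69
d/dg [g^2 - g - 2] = 2*g - 1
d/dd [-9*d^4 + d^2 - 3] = -36*d^3 + 2*d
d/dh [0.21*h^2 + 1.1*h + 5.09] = 0.42*h + 1.1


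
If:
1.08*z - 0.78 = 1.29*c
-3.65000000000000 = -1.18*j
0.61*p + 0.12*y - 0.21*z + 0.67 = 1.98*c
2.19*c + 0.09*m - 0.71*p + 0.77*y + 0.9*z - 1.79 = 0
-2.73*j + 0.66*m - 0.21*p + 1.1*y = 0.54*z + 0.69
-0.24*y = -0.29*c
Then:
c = -0.42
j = 3.09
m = 14.14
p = -2.27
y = -0.50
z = 0.22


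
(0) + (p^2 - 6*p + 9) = p^2 - 6*p + 9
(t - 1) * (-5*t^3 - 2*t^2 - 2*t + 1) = -5*t^4 + 3*t^3 + 3*t - 1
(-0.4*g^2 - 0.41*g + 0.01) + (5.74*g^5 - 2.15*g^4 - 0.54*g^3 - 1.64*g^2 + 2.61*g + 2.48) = 5.74*g^5 - 2.15*g^4 - 0.54*g^3 - 2.04*g^2 + 2.2*g + 2.49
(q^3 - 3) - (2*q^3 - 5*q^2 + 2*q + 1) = -q^3 + 5*q^2 - 2*q - 4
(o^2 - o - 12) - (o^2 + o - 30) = 18 - 2*o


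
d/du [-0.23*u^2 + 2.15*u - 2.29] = 2.15 - 0.46*u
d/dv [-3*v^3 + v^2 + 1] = v*(2 - 9*v)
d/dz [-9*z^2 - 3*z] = -18*z - 3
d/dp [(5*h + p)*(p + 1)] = 5*h + 2*p + 1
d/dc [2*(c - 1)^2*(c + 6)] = 2*(c - 1)*(3*c + 11)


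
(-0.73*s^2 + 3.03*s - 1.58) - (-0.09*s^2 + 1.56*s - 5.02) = -0.64*s^2 + 1.47*s + 3.44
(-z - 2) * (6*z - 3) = -6*z^2 - 9*z + 6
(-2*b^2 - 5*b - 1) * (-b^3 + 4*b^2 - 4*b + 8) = 2*b^5 - 3*b^4 - 11*b^3 - 36*b - 8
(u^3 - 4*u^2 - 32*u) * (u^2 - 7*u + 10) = u^5 - 11*u^4 + 6*u^3 + 184*u^2 - 320*u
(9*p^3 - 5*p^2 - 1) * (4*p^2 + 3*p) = 36*p^5 + 7*p^4 - 15*p^3 - 4*p^2 - 3*p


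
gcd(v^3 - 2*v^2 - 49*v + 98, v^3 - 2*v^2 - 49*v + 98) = v^3 - 2*v^2 - 49*v + 98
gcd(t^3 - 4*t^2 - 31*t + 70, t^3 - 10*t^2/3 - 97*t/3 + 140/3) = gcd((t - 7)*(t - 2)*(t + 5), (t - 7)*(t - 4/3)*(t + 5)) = t^2 - 2*t - 35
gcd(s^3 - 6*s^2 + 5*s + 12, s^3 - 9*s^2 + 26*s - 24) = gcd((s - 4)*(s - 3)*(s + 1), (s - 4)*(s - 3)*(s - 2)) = s^2 - 7*s + 12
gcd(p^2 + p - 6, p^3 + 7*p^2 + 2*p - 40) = p - 2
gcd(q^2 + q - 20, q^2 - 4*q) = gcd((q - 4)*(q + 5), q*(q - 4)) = q - 4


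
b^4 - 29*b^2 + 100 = (b - 5)*(b - 2)*(b + 2)*(b + 5)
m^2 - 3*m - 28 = (m - 7)*(m + 4)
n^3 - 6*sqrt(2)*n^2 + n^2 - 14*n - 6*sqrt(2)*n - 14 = (n + 1)*(n - 7*sqrt(2))*(n + sqrt(2))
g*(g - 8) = g^2 - 8*g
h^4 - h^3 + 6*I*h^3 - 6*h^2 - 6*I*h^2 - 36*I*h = h*(h - 3)*(h + 2)*(h + 6*I)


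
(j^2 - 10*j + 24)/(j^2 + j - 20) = (j - 6)/(j + 5)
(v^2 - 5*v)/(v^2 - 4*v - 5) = v/(v + 1)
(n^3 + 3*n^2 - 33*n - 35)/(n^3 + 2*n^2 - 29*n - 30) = (n + 7)/(n + 6)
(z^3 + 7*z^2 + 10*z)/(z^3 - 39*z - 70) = z/(z - 7)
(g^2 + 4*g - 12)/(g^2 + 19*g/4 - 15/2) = 4*(g - 2)/(4*g - 5)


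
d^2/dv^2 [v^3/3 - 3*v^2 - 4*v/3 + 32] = 2*v - 6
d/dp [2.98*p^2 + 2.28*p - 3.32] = 5.96*p + 2.28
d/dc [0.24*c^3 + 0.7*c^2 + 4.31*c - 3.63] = 0.72*c^2 + 1.4*c + 4.31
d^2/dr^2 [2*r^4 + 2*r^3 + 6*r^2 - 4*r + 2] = 24*r^2 + 12*r + 12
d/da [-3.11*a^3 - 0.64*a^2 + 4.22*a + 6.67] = -9.33*a^2 - 1.28*a + 4.22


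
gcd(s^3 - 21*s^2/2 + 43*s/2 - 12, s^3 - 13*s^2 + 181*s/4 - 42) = s^2 - 19*s/2 + 12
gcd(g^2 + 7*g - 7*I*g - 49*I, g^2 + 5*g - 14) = g + 7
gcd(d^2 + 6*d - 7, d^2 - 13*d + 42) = 1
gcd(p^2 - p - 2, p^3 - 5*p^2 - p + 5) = p + 1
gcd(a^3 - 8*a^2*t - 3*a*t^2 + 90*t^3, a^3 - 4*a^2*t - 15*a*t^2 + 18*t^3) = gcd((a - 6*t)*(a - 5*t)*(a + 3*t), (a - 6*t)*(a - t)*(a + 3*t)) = -a^2 + 3*a*t + 18*t^2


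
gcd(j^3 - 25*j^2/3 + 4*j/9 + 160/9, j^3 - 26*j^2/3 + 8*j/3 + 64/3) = j^2 - 20*j/3 - 32/3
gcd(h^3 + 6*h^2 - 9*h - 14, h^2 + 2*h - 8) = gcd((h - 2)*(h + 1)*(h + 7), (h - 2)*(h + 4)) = h - 2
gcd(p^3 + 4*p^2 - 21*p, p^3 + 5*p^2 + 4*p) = p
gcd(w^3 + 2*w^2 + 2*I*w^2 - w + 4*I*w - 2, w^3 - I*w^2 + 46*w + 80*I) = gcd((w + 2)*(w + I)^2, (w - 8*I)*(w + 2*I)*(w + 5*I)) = 1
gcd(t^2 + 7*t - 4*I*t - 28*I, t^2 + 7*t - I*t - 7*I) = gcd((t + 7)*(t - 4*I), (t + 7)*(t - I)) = t + 7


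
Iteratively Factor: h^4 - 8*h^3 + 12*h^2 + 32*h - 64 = (h - 2)*(h^3 - 6*h^2 + 32) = (h - 4)*(h - 2)*(h^2 - 2*h - 8) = (h - 4)^2*(h - 2)*(h + 2)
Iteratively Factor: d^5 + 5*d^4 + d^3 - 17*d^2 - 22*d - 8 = (d + 1)*(d^4 + 4*d^3 - 3*d^2 - 14*d - 8) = (d + 1)*(d + 4)*(d^3 - 3*d - 2) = (d + 1)^2*(d + 4)*(d^2 - d - 2) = (d - 2)*(d + 1)^2*(d + 4)*(d + 1)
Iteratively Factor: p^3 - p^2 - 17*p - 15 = (p + 1)*(p^2 - 2*p - 15) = (p - 5)*(p + 1)*(p + 3)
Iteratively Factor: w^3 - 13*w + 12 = (w - 1)*(w^2 + w - 12) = (w - 1)*(w + 4)*(w - 3)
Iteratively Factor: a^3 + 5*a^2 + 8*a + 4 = (a + 2)*(a^2 + 3*a + 2) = (a + 2)^2*(a + 1)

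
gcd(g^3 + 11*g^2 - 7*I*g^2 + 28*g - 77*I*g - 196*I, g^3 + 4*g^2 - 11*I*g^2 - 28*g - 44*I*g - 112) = g^2 + g*(4 - 7*I) - 28*I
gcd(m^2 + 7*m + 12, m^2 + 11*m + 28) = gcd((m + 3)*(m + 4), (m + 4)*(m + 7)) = m + 4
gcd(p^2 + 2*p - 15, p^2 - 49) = 1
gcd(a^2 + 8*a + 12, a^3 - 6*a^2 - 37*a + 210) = a + 6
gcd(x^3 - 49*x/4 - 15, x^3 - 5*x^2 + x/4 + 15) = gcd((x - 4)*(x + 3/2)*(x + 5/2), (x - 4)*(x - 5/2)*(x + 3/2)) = x^2 - 5*x/2 - 6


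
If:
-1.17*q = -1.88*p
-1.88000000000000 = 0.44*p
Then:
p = -4.27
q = -6.87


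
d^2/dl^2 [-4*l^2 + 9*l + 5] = -8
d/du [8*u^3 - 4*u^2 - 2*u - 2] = 24*u^2 - 8*u - 2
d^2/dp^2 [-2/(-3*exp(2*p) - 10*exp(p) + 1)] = 4*(4*(3*exp(p) + 5)^2*exp(p) - (6*exp(p) + 5)*(3*exp(2*p) + 10*exp(p) - 1))*exp(p)/(3*exp(2*p) + 10*exp(p) - 1)^3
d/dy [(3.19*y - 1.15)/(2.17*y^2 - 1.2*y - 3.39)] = (-6.9223*y^2 + 4.991*y - 12.1941)/(4.7089*y^4 - 5.208*y^3 - 13.2726*y^2 + 8.136*y + 11.4921)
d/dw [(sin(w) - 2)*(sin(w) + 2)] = sin(2*w)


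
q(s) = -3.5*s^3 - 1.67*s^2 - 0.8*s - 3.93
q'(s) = -10.5*s^2 - 3.34*s - 0.8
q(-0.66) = -3.12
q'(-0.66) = -3.17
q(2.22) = -52.23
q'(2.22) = -59.96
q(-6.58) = 926.15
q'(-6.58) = -433.44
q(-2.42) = 37.83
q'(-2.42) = -54.21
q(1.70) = -27.31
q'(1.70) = -36.82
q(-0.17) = -3.83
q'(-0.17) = -0.54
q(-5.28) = 468.93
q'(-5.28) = -275.89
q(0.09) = -4.02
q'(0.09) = -1.19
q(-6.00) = 696.75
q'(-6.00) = -358.76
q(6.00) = -824.85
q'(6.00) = -398.84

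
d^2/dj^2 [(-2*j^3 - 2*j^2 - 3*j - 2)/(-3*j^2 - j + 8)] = 2*(71*j^3 + 150*j^2 + 618*j + 202)/(27*j^6 + 27*j^5 - 207*j^4 - 143*j^3 + 552*j^2 + 192*j - 512)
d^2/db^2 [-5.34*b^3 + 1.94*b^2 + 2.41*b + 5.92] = 3.88 - 32.04*b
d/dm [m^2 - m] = 2*m - 1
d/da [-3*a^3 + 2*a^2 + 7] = a*(4 - 9*a)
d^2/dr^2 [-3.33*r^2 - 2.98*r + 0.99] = -6.66000000000000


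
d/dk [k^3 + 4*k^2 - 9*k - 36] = 3*k^2 + 8*k - 9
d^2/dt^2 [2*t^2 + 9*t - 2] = 4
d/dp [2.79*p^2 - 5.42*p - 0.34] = 5.58*p - 5.42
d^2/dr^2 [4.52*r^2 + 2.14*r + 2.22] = 9.04000000000000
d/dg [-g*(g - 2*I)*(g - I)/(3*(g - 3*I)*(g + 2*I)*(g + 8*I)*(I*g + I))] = (-I*g^6 - 6*g^5 + g^4*(-10 - I) + g^3*(-124 + 32*I) + g^2*(-116 + 172*I) + 288*I*g + 96)/(3*g^8 + g^7*(6 + 42*I) + g^6*(-60 + 84*I) + g^5*(-126 + 918*I) + g^4*(-1491 + 1752*I) + g^3*(-2856 + 4908*I) + g^2*(-8340 + 8064*I) + g*(-13824 + 4032*I) - 6912)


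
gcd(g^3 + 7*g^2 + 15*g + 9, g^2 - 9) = g + 3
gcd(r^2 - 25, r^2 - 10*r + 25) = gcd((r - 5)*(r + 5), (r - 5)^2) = r - 5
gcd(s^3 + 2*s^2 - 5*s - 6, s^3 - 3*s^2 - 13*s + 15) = s + 3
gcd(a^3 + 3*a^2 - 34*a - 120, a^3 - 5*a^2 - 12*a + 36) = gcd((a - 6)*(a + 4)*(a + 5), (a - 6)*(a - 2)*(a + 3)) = a - 6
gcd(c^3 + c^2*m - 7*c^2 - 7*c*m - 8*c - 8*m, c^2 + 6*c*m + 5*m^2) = c + m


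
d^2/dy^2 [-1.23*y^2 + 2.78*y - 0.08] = -2.46000000000000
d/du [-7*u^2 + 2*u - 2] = 2 - 14*u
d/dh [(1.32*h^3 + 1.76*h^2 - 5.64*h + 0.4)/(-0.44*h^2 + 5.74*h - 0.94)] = (-0.5808*h^4 + 15.1536*h^3 + 3.8984*h^2 - 2.9568*h + 3.0056)/(0.1936*h^4 - 5.0512*h^3 + 33.7748*h^2 - 10.7912*h + 0.8836)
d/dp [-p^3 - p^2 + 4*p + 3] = -3*p^2 - 2*p + 4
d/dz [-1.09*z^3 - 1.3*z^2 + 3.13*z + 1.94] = -3.27*z^2 - 2.6*z + 3.13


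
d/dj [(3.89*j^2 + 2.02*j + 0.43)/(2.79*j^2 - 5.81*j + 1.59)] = (-28.2367*j^2 + 9.9708*j + 5.7101)/(7.7841*j^4 - 32.4198*j^3 + 42.6283*j^2 - 18.4758*j + 2.5281)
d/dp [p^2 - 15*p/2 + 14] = 2*p - 15/2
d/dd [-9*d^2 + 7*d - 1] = 7 - 18*d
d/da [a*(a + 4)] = 2*a + 4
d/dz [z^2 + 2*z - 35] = 2*z + 2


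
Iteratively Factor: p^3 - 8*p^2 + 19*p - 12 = (p - 3)*(p^2 - 5*p + 4) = (p - 4)*(p - 3)*(p - 1)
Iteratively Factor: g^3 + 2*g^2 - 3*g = (g)*(g^2 + 2*g - 3) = g*(g - 1)*(g + 3)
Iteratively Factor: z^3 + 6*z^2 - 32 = (z - 2)*(z^2 + 8*z + 16) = (z - 2)*(z + 4)*(z + 4)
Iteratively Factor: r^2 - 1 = (r - 1)*(r + 1)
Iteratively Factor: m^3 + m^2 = (m + 1)*(m^2) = m*(m + 1)*(m)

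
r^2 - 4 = (r - 2)*(r + 2)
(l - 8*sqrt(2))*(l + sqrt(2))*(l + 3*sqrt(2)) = l^3 - 4*sqrt(2)*l^2 - 58*l - 48*sqrt(2)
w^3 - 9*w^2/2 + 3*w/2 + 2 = (w - 4)*(w - 1)*(w + 1/2)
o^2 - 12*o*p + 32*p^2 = (o - 8*p)*(o - 4*p)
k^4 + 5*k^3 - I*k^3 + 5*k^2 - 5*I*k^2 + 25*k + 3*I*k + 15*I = (k + 5)*(k - 3*I)*(k + I)^2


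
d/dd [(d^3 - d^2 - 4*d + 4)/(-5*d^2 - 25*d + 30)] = (-d^2 - 12*d - 4)/(5*(d^2 + 12*d + 36))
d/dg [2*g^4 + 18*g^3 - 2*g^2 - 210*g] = 8*g^3 + 54*g^2 - 4*g - 210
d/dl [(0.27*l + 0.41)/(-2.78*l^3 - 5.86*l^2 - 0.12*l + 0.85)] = (1.5012*l^3 + 5.0016*l^2 + 4.8052*l + 0.2787)/(7.7284*l^6 + 32.5816*l^5 + 35.0068*l^4 - 3.3196*l^3 - 9.9476*l^2 - 0.204*l + 0.7225)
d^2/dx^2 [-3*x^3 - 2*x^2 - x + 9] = -18*x - 4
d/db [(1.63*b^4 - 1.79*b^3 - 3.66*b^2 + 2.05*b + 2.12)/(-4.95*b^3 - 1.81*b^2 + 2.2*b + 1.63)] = (-8.0685*b^6 - 5.9006*b^5 - 4.1191*b^4 + 23.0466*b^3 + 18.3874*b^2 - 4.2572*b - 1.3225)/(24.5025*b^6 + 17.919*b^5 - 18.5039*b^4 - 24.101*b^3 - 1.0606*b^2 + 7.172*b + 2.6569)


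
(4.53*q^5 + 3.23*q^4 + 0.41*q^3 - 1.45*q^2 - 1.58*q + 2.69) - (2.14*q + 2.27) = 4.53*q^5 + 3.23*q^4 + 0.41*q^3 - 1.45*q^2 - 3.72*q + 0.42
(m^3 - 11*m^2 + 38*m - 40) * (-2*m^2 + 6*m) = -2*m^5 + 28*m^4 - 142*m^3 + 308*m^2 - 240*m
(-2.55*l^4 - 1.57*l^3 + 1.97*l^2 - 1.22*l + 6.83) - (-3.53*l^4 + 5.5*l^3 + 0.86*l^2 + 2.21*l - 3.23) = 0.98*l^4 - 7.07*l^3 + 1.11*l^2 - 3.43*l + 10.06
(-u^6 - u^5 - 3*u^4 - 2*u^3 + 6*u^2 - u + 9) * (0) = 0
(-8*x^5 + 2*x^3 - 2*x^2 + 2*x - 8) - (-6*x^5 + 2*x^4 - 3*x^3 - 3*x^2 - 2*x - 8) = -2*x^5 - 2*x^4 + 5*x^3 + x^2 + 4*x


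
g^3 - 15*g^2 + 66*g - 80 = (g - 8)*(g - 5)*(g - 2)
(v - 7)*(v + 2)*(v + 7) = v^3 + 2*v^2 - 49*v - 98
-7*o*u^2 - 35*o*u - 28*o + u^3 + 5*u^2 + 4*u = (-7*o + u)*(u + 1)*(u + 4)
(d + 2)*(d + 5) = d^2 + 7*d + 10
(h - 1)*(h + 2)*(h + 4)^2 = h^4 + 9*h^3 + 22*h^2 - 32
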